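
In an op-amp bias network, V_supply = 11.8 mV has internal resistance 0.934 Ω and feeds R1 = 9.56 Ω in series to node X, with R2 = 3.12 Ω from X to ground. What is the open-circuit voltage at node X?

V_th ≈ 2.70 mV

R1' = 0.934 + 9.56 = 10.49 Ω (source resistance + R1).
With X open, the divider is unloaded: V_th = 11.8 × 3.12/13.61 = 2.704 mV.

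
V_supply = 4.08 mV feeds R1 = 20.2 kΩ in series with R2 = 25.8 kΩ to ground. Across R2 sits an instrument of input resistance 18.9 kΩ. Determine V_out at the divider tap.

First combine the lower leg with the load: R2 ‖ R_L = 10.91 kΩ.
Then V_out = V_supply · R2'/(R1 + R2') = 4.08 × 10.91/31.11 = 1.431 mV.

V_out ≈ 1.43 mV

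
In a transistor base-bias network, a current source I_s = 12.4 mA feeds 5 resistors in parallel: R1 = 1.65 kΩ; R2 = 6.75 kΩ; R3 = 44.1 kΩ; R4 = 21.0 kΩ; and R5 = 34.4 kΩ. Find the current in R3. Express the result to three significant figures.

I ≈ 0.329 mA

Total conductance ΣG = 1/1.65 + 1/6.75 + 1/44.1 + 1/21.0 + 1/34.4 = 0.8536 (units of 1/kΩ).
R3 takes the fraction G_k/ΣG = 0.02268/0.8536 = 0.02657, so I = 12.4 × 0.02657 = 0.3294 mA.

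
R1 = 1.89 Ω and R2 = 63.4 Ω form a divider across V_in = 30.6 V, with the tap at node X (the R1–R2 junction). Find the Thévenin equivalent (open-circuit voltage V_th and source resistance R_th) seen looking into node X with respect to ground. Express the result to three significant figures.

V_th ≈ 29.7 V, R_th ≈ 1.84 Ω

V_th is the unloaded tap voltage: V_in · R2/(R1+R2) = 30.6 × 0.9711 = 29.71 V.
Looking into X with the source shorted: R_th = R1·R2/(R1+R2) = 1.890 × 63.4/65.29 = 1.835 Ω.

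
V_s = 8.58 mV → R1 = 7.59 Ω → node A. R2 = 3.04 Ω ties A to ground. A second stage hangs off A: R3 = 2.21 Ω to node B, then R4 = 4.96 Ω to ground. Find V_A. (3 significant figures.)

The second stage (R3 + R4 = 7.170 Ω) loads node A in parallel with R2.
R2 ‖ (R3+R4) = 2.135 Ω.
So V_A = 8.58 × 0.2195 = 1.884 mV.

V_A ≈ 1.88 mV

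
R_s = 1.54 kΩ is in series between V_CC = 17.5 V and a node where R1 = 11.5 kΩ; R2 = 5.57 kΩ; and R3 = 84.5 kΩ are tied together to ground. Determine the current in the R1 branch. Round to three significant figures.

Combine the parallel branches: R_p = (1/11.5 + 1/5.57 + 1/84.5)⁻¹ = 3.593 kΩ.
V_A = 17.5 × 3.593/5.133 = 12.25 V.
I(R1) = V_A / R1 = 12.25/11.5 = 1.065 mA.
(Check via current divider: I_total = 3.409 mA; share G_k/ΣG = 0.3124 → same result.)

I ≈ 1.07 mA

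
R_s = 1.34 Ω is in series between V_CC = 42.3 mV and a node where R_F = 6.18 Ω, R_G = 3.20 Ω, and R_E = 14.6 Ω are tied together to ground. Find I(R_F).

Combine the parallel branches: R_p = (1/6.18 + 1/3.20 + 1/14.6)⁻¹ = 1.842 Ω.
Node voltage V_A = V_CC · R_p/(R_s + R_p) = 42.3 × 0.5789 = 24.49 mV.
Branch current I = V_A/R_F = 24.49/6.18 = 3.962 mA.

I ≈ 3.96 mA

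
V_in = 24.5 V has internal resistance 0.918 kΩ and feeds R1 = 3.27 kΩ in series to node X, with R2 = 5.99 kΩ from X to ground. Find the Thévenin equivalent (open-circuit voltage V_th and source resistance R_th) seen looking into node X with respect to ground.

V_th ≈ 14.4 V, R_th ≈ 2.46 kΩ

R1' = 0.918 + 3.27 = 4.188 kΩ (source resistance + R1).
V_th is the unloaded tap voltage: V_in · R2/(R1'+R2) = 24.5 × 0.5885 = 14.42 V.
Looking into X with the source shorted: R_th = R1'·R2/(R1'+R2) = 4.188 × 5.99/10.18 = 2.465 kΩ.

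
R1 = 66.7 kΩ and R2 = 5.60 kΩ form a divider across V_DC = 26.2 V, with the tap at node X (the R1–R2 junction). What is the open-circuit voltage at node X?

V_th ≈ 2.03 V

V_th is the unloaded tap voltage: V_DC · R2/(R1+R2) = 26.2 × 0.07746 = 2.029 V.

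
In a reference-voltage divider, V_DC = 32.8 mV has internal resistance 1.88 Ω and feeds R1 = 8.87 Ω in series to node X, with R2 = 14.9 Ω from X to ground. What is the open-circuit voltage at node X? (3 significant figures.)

R1' = 1.88 + 8.87 = 10.75 Ω (source resistance + R1).
V_th is the unloaded tap voltage: V_DC · R2/(R1'+R2) = 32.8 × 0.5809 = 19.05 mV.

V_th ≈ 19.1 mV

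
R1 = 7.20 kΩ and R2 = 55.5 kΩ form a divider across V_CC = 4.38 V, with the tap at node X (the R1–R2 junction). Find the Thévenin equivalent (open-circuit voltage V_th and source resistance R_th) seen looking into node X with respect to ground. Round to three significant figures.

V_th ≈ 3.88 V, R_th ≈ 6.37 kΩ

With X open, the divider is unloaded: V_th = 4.38 × 55.5/62.70 = 3.877 V.
With V_CC suppressed (replaced by a short), R_th = R1 ‖ R2 = (7.200 × 55.5)/(7.200 + 55.5) = 6.373 kΩ.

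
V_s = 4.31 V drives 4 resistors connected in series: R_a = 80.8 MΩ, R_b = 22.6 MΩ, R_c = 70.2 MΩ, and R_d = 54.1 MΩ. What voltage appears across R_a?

Series total: ΣR = 80.8 + 22.6 + 70.2 + 54.1 = 227.7 MΩ.
V = V_s · R/ΣR = 4.31 × 0.3549 = 1.529 V.

V ≈ 1.53 V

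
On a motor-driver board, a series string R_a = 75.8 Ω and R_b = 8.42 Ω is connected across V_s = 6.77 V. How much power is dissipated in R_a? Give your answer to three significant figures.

P ≈ 0.490 W

Series current I = V_s/ΣR = 6.77/84.22 = 0.08038 A.
P = I²R = 0.006462 × 75.8 = 0.4898 W.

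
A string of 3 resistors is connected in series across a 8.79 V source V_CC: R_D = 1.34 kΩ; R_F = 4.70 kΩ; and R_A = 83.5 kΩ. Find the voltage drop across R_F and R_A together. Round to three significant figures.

Total series resistance ΣR = 1.34 + 4.70 + 83.5 = 89.54 kΩ.
R_{R_F..R_A} = 4.70 + 83.5 = 88.20 kΩ.
By the voltage-divider rule, V = 8.79 × 88.20/89.54 = 8.658 V.

V ≈ 8.66 V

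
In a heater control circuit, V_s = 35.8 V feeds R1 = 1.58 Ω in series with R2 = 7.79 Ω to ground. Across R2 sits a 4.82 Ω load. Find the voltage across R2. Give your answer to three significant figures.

The load sits in parallel with R2, giving an effective lower resistance R2' = R2·R_L/(R2+R_L) = 2.978 Ω.
Voltage divider with the loaded lower leg: V_out = 35.8 × 2.978/(1.58 + 2.978) = 35.8 × 0.6533 = 23.39 V.

V_out ≈ 23.4 V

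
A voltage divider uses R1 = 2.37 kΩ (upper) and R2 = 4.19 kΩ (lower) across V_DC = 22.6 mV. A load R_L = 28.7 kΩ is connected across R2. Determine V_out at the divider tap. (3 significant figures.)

The load sits in parallel with R2, giving an effective lower resistance R2' = R2·R_L/(R2+R_L) = 3.656 kΩ.
Then V_out = V_DC · R2'/(R1 + R2') = 22.6 × 3.656/6.026 = 13.71 mV.

V_out ≈ 13.7 mV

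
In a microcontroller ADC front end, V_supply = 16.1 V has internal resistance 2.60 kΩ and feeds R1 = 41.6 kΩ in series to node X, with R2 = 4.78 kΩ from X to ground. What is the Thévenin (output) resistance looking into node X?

R_th ≈ 4.31 kΩ

R1' = 2.60 + 41.6 = 44.20 kΩ (source resistance + R1).
Looking into X with the source shorted: R_th = R1'·R2/(R1'+R2) = 44.20 × 4.78/48.98 = 4.314 kΩ.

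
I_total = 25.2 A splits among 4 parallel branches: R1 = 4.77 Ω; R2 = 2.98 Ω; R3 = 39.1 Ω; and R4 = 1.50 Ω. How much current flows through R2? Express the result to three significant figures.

I ≈ 6.83 A

Total conductance ΣG = 1/4.77 + 1/2.98 + 1/39.1 + 1/1.50 = 1.237 (units of 1/Ω).
R2 takes the fraction G_k/ΣG = 0.3356/1.237 = 0.2712, so I = 25.2 × 0.2712 = 6.834 A.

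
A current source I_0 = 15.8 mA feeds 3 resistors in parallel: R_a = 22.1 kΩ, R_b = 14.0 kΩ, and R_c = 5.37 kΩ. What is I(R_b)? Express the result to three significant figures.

Conductances: ΣG = 1/22.1 + 1/14.0 + 1/5.37 = 0.3029 (1/kΩ).
By the current-divider rule, I = I_0 · G_k/ΣG = 15.8 × 0.2358 = 3.726 mA.

I ≈ 3.73 mA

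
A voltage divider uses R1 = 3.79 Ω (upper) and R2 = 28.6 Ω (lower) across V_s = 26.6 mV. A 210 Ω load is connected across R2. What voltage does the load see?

R2 ‖ R_L = (28.6 × 210)/(28.6 + 210) = 25.17 Ω.
Now apply the divider: V_out = 26.6 × 0.8691 = 23.12 mV.
(Unloaded it would be 23.5 mV; the load pulls it down.)

V_out ≈ 23.1 mV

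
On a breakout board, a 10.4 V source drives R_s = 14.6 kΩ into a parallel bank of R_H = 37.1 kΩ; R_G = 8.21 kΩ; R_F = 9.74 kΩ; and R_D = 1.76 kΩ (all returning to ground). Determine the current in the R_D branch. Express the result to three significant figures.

I ≈ 0.456 mA

Combine the parallel branches: R_p = (1/37.1 + 1/8.21 + 1/9.74 + 1/1.76)⁻¹ = 1.220 kΩ.
Node voltage V_A = V_in · R_p/(R_s + R_p) = 10.4 × 0.07712 = 0.8021 V.
Branch current I = V_A/R_D = 0.8021/1.76 = 0.4557 mA.
(Equivalently: I_total = 0.6574 mA, then current-divider fraction G_k/ΣG = 0.6932.)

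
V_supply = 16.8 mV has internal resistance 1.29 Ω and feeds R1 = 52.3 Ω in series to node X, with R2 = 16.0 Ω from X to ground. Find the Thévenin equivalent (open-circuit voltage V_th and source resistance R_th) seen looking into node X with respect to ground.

V_th ≈ 3.86 mV, R_th ≈ 12.3 Ω

R1' = 1.29 + 52.3 = 53.59 Ω (source resistance + R1).
Open-circuit (no load on X): V_th = V_supply · R2/(R1' + R2) = 16.8 × 16.0/(53.59 + 16.0) = 3.863 mV.
With V_supply suppressed (replaced by a short), R_th = R1' ‖ R2 = (53.59 × 16.0)/(53.59 + 16.0) = 12.32 Ω.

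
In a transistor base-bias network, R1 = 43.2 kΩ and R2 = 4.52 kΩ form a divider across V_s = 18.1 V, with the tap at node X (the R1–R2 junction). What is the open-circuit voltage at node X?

V_th ≈ 1.71 V

V_th is the unloaded tap voltage: V_s · R2/(R1+R2) = 18.1 × 0.09472 = 1.714 V.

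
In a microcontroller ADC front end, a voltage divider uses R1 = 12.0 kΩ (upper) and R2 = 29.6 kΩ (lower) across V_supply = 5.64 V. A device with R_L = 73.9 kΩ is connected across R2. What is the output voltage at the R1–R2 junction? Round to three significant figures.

R2 ‖ R_L = (29.6 × 73.9)/(29.6 + 73.9) = 21.13 kΩ.
Now apply the divider: V_out = 5.64 × 0.6378 = 3.597 V.

V_out ≈ 3.60 V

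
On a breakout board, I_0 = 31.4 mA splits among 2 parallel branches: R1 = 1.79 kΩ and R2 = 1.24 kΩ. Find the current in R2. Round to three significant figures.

I ≈ 18.5 mA

For two parallel branches, I_k = I_0 · (other R)/(sum of R).
So I = 31.4 × 1.79/3.030 = 18.55 mA.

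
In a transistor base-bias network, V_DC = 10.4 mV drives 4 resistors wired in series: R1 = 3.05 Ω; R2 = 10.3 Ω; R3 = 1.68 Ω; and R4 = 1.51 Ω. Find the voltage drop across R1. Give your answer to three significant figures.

V ≈ 1.92 mV

Series total: ΣR = 3.05 + 10.3 + 1.68 + 1.51 = 16.54 Ω.
V = V_DC · R/ΣR = 10.4 × 0.1844 = 1.918 mV.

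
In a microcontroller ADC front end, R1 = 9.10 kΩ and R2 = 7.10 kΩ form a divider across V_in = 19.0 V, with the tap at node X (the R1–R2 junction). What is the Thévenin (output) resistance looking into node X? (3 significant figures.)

Zeroing V_in shorts the top of R1 to ground, so R_th = R1 ‖ R2 = 3.988 kΩ.

R_th ≈ 3.99 kΩ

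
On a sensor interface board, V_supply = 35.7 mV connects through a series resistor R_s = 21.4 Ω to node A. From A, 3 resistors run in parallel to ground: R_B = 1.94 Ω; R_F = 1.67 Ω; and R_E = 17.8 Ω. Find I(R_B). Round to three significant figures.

I ≈ 0.706 mA

Combine the parallel branches: R_p = (1/1.94 + 1/1.67 + 1/17.8)⁻¹ = 0.8544 Ω.
V_A by voltage divider: V_A = 35.7 × 0.8544/(21.4 + 0.8544) = 1.371 mV.
I(R_B) = V_A / R_B = 1.371/1.94 = 0.7065 mA.
(Equivalently: I_total = 1.604 mA, then current-divider fraction G_k/ΣG = 0.4404.)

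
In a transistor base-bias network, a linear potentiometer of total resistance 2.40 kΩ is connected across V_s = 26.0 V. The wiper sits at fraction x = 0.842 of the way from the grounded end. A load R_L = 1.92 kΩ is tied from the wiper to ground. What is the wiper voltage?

The pot divides into 0.3792 kΩ above the wiper and 2.021 kΩ below.
R_L loads the lower segment: effective lower R = 0.9846 kΩ.
Then V_out = V_s · 0.9846/(0.3792 + 0.9846) = 18.77 V.

V_out ≈ 18.8 V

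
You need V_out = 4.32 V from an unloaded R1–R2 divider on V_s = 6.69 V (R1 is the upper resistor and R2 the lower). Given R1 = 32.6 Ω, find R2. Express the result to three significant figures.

V_out/V_s = R2/(R1+R2) = 0.6457.
So R2 = R1 · V_out/(V_s − V_out) = 32.6 × 4.32/(6.69 − 4.32) = 32.6 × 1.823 = 59.42 Ω.

R2 ≈ 59.4 Ω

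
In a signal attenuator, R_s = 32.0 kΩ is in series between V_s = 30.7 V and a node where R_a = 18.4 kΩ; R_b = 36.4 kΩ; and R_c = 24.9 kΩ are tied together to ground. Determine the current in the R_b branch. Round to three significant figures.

Equivalent of the parallel group: R_p = 8.198 kΩ.
Node voltage V_A = V_s · R_p/(R_s + R_p) = 30.7 × 0.2039 = 6.261 V.
Branch current I = V_A/R_b = 6.261/36.4 = 0.1720 mA.
(Check via current divider: I_total = 0.7637 mA; share G_k/ΣG = 0.2252 → same result.)

I ≈ 0.172 mA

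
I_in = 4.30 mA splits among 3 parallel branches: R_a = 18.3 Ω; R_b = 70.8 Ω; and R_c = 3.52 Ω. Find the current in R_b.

I ≈ 0.172 mA

ΣG = 1/18.3 + 1/70.8 + 1/3.52 = 0.3529.
Current divider: I(R_b) = I_in · G_k/ΣG = 4.30 × (0.01412/0.3529) = 4.30 × 0.04003 = 0.1721 mA.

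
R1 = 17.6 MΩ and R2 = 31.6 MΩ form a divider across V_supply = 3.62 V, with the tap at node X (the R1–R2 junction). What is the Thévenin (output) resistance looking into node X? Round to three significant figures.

With V_supply suppressed (replaced by a short), R_th = R1 ‖ R2 = (17.60 × 31.6)/(17.60 + 31.6) = 11.30 MΩ.

R_th ≈ 11.3 MΩ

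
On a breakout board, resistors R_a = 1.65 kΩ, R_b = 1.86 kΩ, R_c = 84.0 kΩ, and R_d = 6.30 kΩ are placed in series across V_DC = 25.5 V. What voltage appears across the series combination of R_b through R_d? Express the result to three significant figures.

Series total: ΣR = 1.65 + 1.86 + 84.0 + 6.30 = 93.81 kΩ.
R_{R_b..R_d} = 1.86 + 84.0 + 6.30 = 92.16 kΩ.
Voltage divider: V = V_DC · (92.16 / 93.81) = 25.5 × 0.9824 = 25.05 V.

V ≈ 25.1 V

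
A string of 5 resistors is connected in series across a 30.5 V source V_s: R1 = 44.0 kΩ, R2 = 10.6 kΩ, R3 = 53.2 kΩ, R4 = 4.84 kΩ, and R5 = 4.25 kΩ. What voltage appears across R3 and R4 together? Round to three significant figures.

V ≈ 15.1 V

ΣR = 44.0 + 10.6 + 53.2 + 4.84 + 4.25 = 116.9 kΩ.
R_{R3..R4} = 53.2 + 4.84 = 58.04 kΩ.
V = V_s · R/ΣR = 30.5 × 0.4965 = 15.14 V.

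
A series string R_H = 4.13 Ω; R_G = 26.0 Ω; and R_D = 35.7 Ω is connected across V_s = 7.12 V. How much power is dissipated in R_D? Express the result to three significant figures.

ΣR = 65.83 Ω → I = 7.12/65.83 = 0.1082 A.
V(R_D) = I·R = 3.861 V; P = V·I = 3.861 × 0.1082 = 0.4176 W.

P ≈ 0.418 W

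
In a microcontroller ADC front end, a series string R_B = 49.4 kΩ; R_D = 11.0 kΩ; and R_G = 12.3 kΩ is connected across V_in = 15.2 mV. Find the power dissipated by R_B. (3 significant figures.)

ΣR = 72.70 kΩ → I = 15.2/72.70 = 0.2091 µA.
V(R_B) = I·R = 10.33 mV; P = V·I = 10.33 × 0.2091 = 2.159 nW.

P ≈ 2.16 nW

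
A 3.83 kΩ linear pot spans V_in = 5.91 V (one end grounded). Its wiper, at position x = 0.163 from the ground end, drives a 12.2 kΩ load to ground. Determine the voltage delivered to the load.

V_out ≈ 0.924 V

Lower segment x·R_p = 0.6243 kΩ; upper segment (1−x)·R_p = 3.206 kΩ.
R_L loads the lower segment: effective lower R = 0.5939 kΩ.
Loaded-divider output: V_out = 5.91 × 0.1563 = 0.9238 V.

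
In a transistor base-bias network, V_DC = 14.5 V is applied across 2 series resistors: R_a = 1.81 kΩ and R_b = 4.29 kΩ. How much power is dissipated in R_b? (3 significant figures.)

P ≈ 24.2 mW

The common current is I = 14.5/6.100 = 2.377 mA.
P = I²R = 5.650 × 4.29 = 24.24 mW.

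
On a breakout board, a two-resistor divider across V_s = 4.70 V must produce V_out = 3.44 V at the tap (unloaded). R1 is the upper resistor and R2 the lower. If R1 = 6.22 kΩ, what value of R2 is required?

The divider ratio is R2/(R1+R2) = 3.44/4.70 = 0.7319.
So R2 = R1 · V_out/(V_s − V_out) = 6.22 × 3.44/(4.70 − 3.44) = 6.22 × 2.730 = 16.98 kΩ.

R2 ≈ 17.0 kΩ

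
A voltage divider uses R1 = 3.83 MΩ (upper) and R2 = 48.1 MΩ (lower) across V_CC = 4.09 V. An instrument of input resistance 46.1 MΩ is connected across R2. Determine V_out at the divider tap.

R2 ‖ R_L = (48.1 × 46.1)/(48.1 + 46.1) = 23.54 MΩ.
Now apply the divider: V_out = 4.09 × 0.8601 = 3.518 V.

V_out ≈ 3.52 V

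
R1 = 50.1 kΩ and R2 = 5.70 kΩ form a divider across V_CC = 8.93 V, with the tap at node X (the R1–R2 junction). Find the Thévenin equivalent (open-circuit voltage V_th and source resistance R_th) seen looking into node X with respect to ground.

Open-circuit (no load on X): V_th = V_CC · R2/(R1 + R2) = 8.93 × 5.70/(50.10 + 5.70) = 0.9122 V.
Zeroing V_CC shorts the top of R1 to ground, so R_th = R1 ‖ R2 = 5.118 kΩ.

V_th ≈ 0.912 V, R_th ≈ 5.12 kΩ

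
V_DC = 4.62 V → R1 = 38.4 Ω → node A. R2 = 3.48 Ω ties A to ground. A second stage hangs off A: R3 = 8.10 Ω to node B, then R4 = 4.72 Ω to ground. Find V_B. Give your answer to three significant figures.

V_B ≈ 0.113 V

Node A sees R2 in parallel with the series input of stage 2, R3 + R4 = 12.82 Ω.
Effective lower resistance at A: R2 ‖ 12.82 = 2.737 Ω.
V_A = 4.62 × 2.737/(38.4 + 2.737) = 0.3074 V.
V_B = V_A × 0.3682 = 0.1132 V.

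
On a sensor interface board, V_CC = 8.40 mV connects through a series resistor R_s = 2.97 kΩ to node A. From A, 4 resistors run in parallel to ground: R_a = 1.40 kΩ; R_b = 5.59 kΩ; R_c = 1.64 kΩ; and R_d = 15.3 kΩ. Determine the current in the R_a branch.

I ≈ 1.06 µA

Parallel bank: R_p = 1/(1/1.40 + 1/5.59 + 1/1.64 + 1/15.3) = 0.6376 kΩ.
V_A = 8.40 × 0.6376/3.608 = 1.485 mV.
Branch current I = V_A/R_a = 1.485/1.40 = 1.060 µA.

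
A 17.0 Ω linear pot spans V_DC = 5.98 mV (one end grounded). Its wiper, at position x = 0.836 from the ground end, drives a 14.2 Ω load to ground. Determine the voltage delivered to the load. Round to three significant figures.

Split the track: R_lower = x·R_p = 14.21 Ω, R_upper = (1−x)·R_p = 2.788 Ω.
(x·R_p) ‖ R_L = 7.103 Ω.
Then V_out = V_DC · 7.103/(2.788 + 7.103) = 4.294 mV.

V_out ≈ 4.29 mV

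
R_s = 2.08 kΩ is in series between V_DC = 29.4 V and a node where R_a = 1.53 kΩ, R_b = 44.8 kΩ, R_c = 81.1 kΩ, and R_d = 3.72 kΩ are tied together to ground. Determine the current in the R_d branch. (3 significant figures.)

Equivalent of the parallel group: R_p = 1.045 kΩ.
Node voltage V_A = V_DC · R_p/(R_s + R_p) = 29.4 × 0.3344 = 9.830 V.
I(R_d) = V_A / R_d = 9.830/3.72 = 2.643 mA.
(Check via current divider: I_total = 9.408 mA; share G_k/ΣG = 0.2809 → same result.)

I ≈ 2.64 mA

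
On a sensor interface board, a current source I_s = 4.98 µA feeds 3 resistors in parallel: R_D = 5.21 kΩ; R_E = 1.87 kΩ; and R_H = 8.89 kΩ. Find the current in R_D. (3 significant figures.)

Conductances: ΣG = 1/5.21 + 1/1.87 + 1/8.89 = 0.8392 (1/kΩ).
Current divider: I(R_D) = I_s · G_k/ΣG = 4.98 × (0.1919/0.8392) = 4.98 × 0.2287 = 1.139 µA.

I ≈ 1.14 µA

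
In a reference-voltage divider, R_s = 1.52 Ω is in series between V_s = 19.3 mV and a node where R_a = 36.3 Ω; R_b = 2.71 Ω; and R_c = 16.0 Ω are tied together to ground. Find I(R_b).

Parallel bank: R_p = 1/(1/36.3 + 1/2.71 + 1/16.0) = 2.178 Ω.
Node voltage V_A = V_s · R_p/(R_s + R_p) = 19.3 × 0.5890 = 11.37 mV.
Branch current I = V_A/R_b = 11.37/2.71 = 4.195 mA.

I ≈ 4.19 mA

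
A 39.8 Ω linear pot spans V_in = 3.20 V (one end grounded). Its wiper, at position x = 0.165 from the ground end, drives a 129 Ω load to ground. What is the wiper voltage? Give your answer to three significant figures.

The pot divides into 33.23 Ω above the wiper and 6.567 Ω below.
R_L loads the lower segment: effective lower R = 6.249 Ω.
Then V_out = V_in · 6.249/(33.23 + 6.249) = 0.5065 V.

V_out ≈ 0.506 V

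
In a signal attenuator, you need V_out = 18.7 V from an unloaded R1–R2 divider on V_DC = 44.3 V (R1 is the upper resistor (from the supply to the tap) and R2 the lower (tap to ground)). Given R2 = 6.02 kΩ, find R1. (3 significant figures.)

Required fraction k = V_out/V_DC = 0.4221.
R1 = R2·(1/k − 1) = 6.02 × 1.369 = 8.241 kΩ.

R1 ≈ 8.24 kΩ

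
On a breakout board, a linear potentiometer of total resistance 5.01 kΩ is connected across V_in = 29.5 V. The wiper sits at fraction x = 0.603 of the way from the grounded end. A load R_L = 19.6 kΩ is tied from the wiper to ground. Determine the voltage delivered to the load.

The pot divides into 1.989 kΩ above the wiper and 3.021 kΩ below.
R_L loads the lower segment: effective lower R = 2.618 kΩ.
Then V_out = V_in · 2.618/(1.989 + 2.618) = 16.76 V.

V_out ≈ 16.8 V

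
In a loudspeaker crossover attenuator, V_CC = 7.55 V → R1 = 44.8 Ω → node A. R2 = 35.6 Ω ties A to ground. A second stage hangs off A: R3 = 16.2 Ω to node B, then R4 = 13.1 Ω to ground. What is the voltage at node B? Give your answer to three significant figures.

The second stage (R3 + R4 = 29.30 Ω) loads node A in parallel with R2.
Effective lower resistance at A: R2 ‖ 29.30 = 16.07 Ω.
First divider: V_A = V_CC · 16.07/(44.8 + 16.07) = 1.993 V.
Then the unloaded second divider: V_B = V_A × R4/(R3+R4) = 1.993 × 0.4471 = 0.8913 V.

V_B ≈ 0.891 V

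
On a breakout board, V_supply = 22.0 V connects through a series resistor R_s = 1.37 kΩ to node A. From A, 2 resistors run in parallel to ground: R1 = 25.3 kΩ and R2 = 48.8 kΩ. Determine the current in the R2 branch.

Parallel bank: R_p = 1/(1/25.3 + 1/48.8) = 16.66 kΩ.
Node voltage V_A = V_supply · R_p/(R_s + R_p) = 22.0 × 0.9240 = 20.33 V.
I(R2) = V_A / R2 = 20.33/48.8 = 0.4166 mA.

I ≈ 0.417 mA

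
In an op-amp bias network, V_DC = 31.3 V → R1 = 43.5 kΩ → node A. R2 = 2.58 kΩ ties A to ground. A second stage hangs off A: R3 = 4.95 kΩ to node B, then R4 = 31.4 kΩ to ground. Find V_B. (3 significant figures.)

Looking into the second stage from A: R3 + R4 = 36.35 kΩ appears in parallel with R2.
Effective lower resistance at A: R2 ‖ 36.35 = 2.409 kΩ.
V_A = 31.3 × 2.409/(43.5 + 2.409) = 1.642 V.
Then the unloaded second divider: V_B = V_A × R4/(R3+R4) = 1.642 × 0.8638 = 1.419 V.

V_B ≈ 1.42 V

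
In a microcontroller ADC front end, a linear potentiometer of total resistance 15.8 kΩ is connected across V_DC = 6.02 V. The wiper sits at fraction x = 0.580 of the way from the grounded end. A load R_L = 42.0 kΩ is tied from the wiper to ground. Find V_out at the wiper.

V_out ≈ 3.20 V

Split the track: R_lower = x·R_p = 9.164 kΩ, R_upper = (1−x)·R_p = 6.636 kΩ.
Lower segment in parallel with the load: 9.164 ‖ 42.0 = 7.523 kΩ.
V_out = 6.02 × 7.523/(6.636 + 7.523) = 3.198 V.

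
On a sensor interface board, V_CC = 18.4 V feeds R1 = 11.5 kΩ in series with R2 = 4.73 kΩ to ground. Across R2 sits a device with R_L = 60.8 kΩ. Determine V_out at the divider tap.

V_out ≈ 5.08 V

R2 ‖ R_L = (4.73 × 60.8)/(4.73 + 60.8) = 4.389 kΩ.
Voltage divider with the loaded lower leg: V_out = 18.4 × 4.389/(11.5 + 4.389) = 18.4 × 0.2762 = 5.082 V.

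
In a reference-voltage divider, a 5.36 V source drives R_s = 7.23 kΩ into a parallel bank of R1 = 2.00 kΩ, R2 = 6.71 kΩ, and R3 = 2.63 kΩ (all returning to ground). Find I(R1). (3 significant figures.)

Combine the parallel branches: R_p = (1/2.00 + 1/6.71 + 1/2.63)⁻¹ = 0.9716 kΩ.
Node voltage V_A = V_supply · R_p/(R_s + R_p) = 5.36 × 0.1185 = 0.6350 V.
Branch current I = V_A/R1 = 0.6350/2.00 = 0.3175 mA.

I ≈ 0.317 mA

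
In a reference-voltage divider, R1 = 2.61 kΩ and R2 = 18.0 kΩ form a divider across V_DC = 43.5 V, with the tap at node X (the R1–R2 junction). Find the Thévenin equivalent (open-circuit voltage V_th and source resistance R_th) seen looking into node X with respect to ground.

V_th ≈ 38.0 V, R_th ≈ 2.28 kΩ

V_th is the unloaded tap voltage: V_DC · R2/(R1+R2) = 43.5 × 0.8734 = 37.99 V.
With V_DC suppressed (replaced by a short), R_th = R1 ‖ R2 = (2.610 × 18.0)/(2.610 + 18.0) = 2.279 kΩ.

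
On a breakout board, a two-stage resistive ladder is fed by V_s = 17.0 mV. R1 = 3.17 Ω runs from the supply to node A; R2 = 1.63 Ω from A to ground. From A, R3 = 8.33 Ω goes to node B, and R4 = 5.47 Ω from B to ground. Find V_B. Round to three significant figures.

V_B ≈ 2.12 mV

Looking into the second stage from A: R3 + R4 = 13.80 Ω appears in parallel with R2.
Effective lower resistance at A: R2 ‖ 13.80 = 1.458 Ω.
V_A = 17.0 × 1.458/(3.17 + 1.458) = 5.355 mV.
Stage 2 is unloaded, so V_B = V_A · R4/(R3+R4) = 5.355 × 5.47/13.80 = 2.123 mV.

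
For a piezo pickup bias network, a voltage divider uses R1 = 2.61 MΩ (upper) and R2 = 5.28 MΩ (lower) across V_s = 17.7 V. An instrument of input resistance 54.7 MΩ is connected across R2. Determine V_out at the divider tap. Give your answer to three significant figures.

The load sits in parallel with R2, giving an effective lower resistance R2' = R2·R_L/(R2+R_L) = 4.815 MΩ.
Voltage divider with the loaded lower leg: V_out = 17.7 × 4.815/(2.61 + 4.815) = 17.7 × 0.6485 = 11.48 V.
(Unloaded it would be 11.8 V; the load pulls it down.)

V_out ≈ 11.5 V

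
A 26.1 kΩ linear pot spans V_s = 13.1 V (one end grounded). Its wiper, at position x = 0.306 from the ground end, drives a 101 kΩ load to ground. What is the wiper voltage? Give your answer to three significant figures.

V_out ≈ 3.80 V

Split the track: R_lower = x·R_p = 7.987 kΩ, R_upper = (1−x)·R_p = 18.11 kΩ.
Lower segment in parallel with the load: 7.987 ‖ 101 = 7.401 kΩ.
V_out = 13.1 × 7.401/(18.11 + 7.401) = 3.800 V.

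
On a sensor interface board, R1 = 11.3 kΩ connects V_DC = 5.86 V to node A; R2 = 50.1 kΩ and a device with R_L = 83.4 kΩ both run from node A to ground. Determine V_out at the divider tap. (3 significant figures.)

R2 ‖ R_L = (50.1 × 83.4)/(50.1 + 83.4) = 31.30 kΩ.
Voltage divider with the loaded lower leg: V_out = 5.86 × 31.30/(11.3 + 31.30) = 5.86 × 0.7347 = 4.306 V.
(Unloaded it would be 4.78 V; the load pulls it down.)

V_out ≈ 4.31 V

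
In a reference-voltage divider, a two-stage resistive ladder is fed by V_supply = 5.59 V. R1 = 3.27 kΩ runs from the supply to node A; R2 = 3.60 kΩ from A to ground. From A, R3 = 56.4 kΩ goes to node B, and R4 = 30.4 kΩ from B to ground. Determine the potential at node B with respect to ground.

V_B ≈ 1.01 V

Looking into the second stage from A: R3 + R4 = 86.80 kΩ appears in parallel with R2.
Effective lower resistance at A: R2 ‖ 86.80 = 3.457 kΩ.
V_A = 5.59 × 3.457/(3.27 + 3.457) = 2.873 V.
V_B = V_A × 0.3502 = 1.006 V.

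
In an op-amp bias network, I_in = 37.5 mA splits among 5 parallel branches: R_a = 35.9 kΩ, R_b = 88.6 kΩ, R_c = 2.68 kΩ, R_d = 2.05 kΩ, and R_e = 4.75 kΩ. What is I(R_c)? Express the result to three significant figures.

I ≈ 12.6 mA

Total conductance ΣG = 1/35.9 + 1/88.6 + 1/2.68 + 1/2.05 + 1/4.75 = 1.111 (units of 1/kΩ).
By the current-divider rule, I = I_in · G_k/ΣG = 37.5 × 0.3360 = 12.60 mA.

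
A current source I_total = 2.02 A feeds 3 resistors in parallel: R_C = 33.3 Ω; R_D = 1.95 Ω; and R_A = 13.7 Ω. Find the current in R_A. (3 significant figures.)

ΣG = 1/33.3 + 1/1.95 + 1/13.7 = 0.6158.
R_A takes the fraction G_k/ΣG = 0.07299/0.6158 = 0.1185, so I = 2.02 × 0.1185 = 0.2394 A.

I ≈ 0.239 A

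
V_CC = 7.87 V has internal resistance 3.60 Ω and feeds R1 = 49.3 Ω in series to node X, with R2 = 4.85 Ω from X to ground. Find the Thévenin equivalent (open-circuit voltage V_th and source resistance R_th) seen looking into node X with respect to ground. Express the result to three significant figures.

V_th ≈ 0.661 V, R_th ≈ 4.44 Ω

R1' = 3.60 + 49.3 = 52.90 Ω (source resistance + R1).
With X open, the divider is unloaded: V_th = 7.87 × 4.85/57.75 = 0.6609 V.
With V_CC suppressed (replaced by a short), R_th = R1' ‖ R2 = (52.90 × 4.85)/(52.90 + 4.85) = 4.443 Ω.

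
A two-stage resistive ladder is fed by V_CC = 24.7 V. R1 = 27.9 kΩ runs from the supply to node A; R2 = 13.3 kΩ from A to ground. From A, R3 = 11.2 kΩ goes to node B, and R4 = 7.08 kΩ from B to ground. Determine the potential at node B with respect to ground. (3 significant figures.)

The second stage (R3 + R4 = 18.28 kΩ) loads node A in parallel with R2.
Effective lower resistance at A: R2 ‖ 18.28 = 7.699 kΩ.
V_A = 24.7 × 7.699/(27.9 + 7.699) = 5.342 V.
V_B = V_A × 0.3873 = 2.069 V.

V_B ≈ 2.07 V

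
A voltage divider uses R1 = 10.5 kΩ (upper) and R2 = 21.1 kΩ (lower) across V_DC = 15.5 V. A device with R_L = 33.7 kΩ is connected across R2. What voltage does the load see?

The load sits in parallel with R2, giving an effective lower resistance R2' = R2·R_L/(R2+R_L) = 12.98 kΩ.
Voltage divider with the loaded lower leg: V_out = 15.5 × 12.98/(10.5 + 12.98) = 15.5 × 0.5527 = 8.567 V.
(Unloaded it would be 10.3 V; the load pulls it down.)

V_out ≈ 8.57 V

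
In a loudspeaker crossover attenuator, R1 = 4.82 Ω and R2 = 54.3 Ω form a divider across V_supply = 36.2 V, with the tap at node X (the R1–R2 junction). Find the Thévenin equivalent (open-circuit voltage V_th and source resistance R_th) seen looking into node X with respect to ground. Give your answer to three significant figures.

With X open, the divider is unloaded: V_th = 36.2 × 54.3/59.12 = 33.25 V.
With V_supply suppressed (replaced by a short), R_th = R1 ‖ R2 = (4.820 × 54.3)/(4.820 + 54.3) = 4.427 Ω.

V_th ≈ 33.2 V, R_th ≈ 4.43 Ω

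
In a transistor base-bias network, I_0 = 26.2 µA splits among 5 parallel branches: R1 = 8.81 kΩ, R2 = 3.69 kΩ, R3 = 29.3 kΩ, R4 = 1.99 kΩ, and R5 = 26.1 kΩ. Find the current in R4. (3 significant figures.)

I ≈ 13.7 µA

Total conductance ΣG = 1/8.81 + 1/3.69 + 1/29.3 + 1/1.99 + 1/26.1 = 0.9595 (units of 1/kΩ).
Current divider: I(R4) = I_0 · G_k/ΣG = 26.2 × (0.5025/0.9595) = 26.2 × 0.5237 = 13.72 µA.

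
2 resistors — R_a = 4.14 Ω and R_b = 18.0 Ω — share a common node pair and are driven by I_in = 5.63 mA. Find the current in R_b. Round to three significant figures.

I ≈ 1.05 mA

With just two branches, the current splits inversely with resistance.
So I = 5.63 × 4.14/22.14 = 1.053 mA.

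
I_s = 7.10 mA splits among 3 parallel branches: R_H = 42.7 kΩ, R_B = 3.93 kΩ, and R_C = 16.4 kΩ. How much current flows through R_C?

Conductances: ΣG = 1/42.7 + 1/3.93 + 1/16.4 = 0.3388 (1/kΩ).
R_C takes the fraction G_k/ΣG = 0.06098/0.3388 = 0.1799, so I = 7.10 × 0.1799 = 1.278 mA.

I ≈ 1.28 mA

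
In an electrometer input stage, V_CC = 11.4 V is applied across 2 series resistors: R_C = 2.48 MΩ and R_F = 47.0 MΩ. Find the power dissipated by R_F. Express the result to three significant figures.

P ≈ 2.49 µW

Series current I = V_CC/ΣR = 11.4/49.48 = 0.2304 µA.
V(R_F) = I·R = 10.83 V; P = V·I = 10.83 × 0.2304 = 2.495 µW.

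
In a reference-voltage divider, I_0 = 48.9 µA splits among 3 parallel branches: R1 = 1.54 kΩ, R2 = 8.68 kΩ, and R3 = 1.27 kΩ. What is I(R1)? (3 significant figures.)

I ≈ 20.5 µA

ΣG = 1/1.54 + 1/8.68 + 1/1.27 = 1.552.
Current divider: I(R1) = I_0 · G_k/ΣG = 48.9 × (0.6494/1.552) = 48.9 × 0.4184 = 20.46 µA.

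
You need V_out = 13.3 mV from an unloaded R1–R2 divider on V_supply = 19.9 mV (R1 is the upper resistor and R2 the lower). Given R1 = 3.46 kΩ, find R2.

R2 ≈ 6.97 kΩ

V_out/V_supply = R2/(R1+R2) = 0.6683.
Rearranging, R2 = R1·k/(1−k) = 3.46 × 2.015 = 6.972 kΩ.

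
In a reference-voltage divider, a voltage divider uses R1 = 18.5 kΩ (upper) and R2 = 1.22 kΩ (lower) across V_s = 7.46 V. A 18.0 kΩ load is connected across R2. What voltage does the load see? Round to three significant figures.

V_out ≈ 0.434 V

R2 ‖ R_L = (1.22 × 18.0)/(1.22 + 18.0) = 1.143 kΩ.
Now apply the divider: V_out = 7.46 × 0.05817 = 0.4339 V.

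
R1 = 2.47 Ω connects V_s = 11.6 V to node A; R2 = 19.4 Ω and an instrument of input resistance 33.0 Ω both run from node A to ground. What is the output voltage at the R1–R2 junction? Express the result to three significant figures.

R2 ‖ R_L = (19.4 × 33.0)/(19.4 + 33.0) = 12.22 Ω.
Then V_out = V_s · R2'/(R1 + R2') = 11.6 × 12.22/14.69 = 9.649 V.

V_out ≈ 9.65 V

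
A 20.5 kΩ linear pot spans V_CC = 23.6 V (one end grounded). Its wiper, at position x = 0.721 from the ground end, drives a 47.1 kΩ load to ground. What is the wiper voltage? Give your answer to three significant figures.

V_out ≈ 15.6 V

Split the track: R_lower = x·R_p = 14.78 kΩ, R_upper = (1−x)·R_p = 5.720 kΩ.
(x·R_p) ‖ R_L = 11.25 kΩ.
Then V_out = V_CC · 11.25/(5.720 + 11.25) = 15.65 V.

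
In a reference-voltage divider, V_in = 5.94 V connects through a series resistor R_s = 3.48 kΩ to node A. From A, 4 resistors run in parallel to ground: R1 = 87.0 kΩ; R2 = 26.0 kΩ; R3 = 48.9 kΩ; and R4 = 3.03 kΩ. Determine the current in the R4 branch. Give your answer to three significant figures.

Parallel bank: R_p = 1/(1/87.0 + 1/26.0 + 1/48.9 + 1/3.03) = 2.497 kΩ.
V_A = 5.94 × 2.497/5.977 = 2.482 V.
I(R4) = V_A / R4 = 2.482/3.03 = 0.8190 mA.

I ≈ 0.819 mA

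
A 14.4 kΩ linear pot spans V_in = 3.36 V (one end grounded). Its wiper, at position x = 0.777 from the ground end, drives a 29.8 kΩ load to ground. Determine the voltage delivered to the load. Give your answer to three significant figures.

Split the track: R_lower = x·R_p = 11.19 kΩ, R_upper = (1−x)·R_p = 3.211 kΩ.
(x·R_p) ‖ R_L = 8.135 kΩ.
Then V_out = V_in · 8.135/(3.211 + 8.135) = 2.409 V.

V_out ≈ 2.41 V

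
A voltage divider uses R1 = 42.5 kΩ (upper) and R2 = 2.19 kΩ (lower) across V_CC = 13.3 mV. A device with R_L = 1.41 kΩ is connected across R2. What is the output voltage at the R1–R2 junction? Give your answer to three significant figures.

V_out ≈ 0.263 mV

R2 ‖ R_L = (2.19 × 1.41)/(2.19 + 1.41) = 0.8577 kΩ.
Then V_out = V_CC · R2'/(R1 + R2') = 13.3 × 0.8577/43.36 = 0.2631 mV.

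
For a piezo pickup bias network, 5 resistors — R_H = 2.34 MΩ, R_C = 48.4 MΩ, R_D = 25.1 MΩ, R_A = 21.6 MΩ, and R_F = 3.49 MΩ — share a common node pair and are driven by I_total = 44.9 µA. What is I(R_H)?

I ≈ 23.4 µA

Total conductance ΣG = 1/2.34 + 1/48.4 + 1/25.1 + 1/21.6 + 1/3.49 = 0.8207 (units of 1/MΩ).
R_H takes the fraction G_k/ΣG = 0.4274/0.8207 = 0.5207, so I = 44.9 × 0.5207 = 23.38 µA.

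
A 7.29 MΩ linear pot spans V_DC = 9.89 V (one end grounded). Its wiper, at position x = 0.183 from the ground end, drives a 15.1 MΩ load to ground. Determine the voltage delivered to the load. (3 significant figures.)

V_out ≈ 1.69 V

The pot divides into 5.956 MΩ above the wiper and 1.334 MΩ below.
R_L loads the lower segment: effective lower R = 1.226 MΩ.
Then V_out = V_DC · 1.226/(5.956 + 1.226) = 1.688 V.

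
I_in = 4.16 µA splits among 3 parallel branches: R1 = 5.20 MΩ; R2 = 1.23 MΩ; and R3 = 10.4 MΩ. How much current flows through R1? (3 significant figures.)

I ≈ 0.726 µA

Total conductance ΣG = 1/5.20 + 1/1.23 + 1/10.4 = 1.101 (units of 1/MΩ).
Current divider: I(R1) = I_in · G_k/ΣG = 4.16 × (0.1923/1.101) = 4.16 × 0.1746 = 0.7263 µA.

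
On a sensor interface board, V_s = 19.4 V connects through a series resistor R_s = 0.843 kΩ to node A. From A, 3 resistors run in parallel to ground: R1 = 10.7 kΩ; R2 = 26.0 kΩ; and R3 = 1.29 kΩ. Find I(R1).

I ≈ 1.03 mA

Combine the parallel branches: R_p = (1/10.7 + 1/26.0 + 1/1.29)⁻¹ = 1.102 kΩ.
V_A by voltage divider: V_A = 19.4 × 1.102/(0.843 + 1.102) = 10.99 V.
I(R1) = V_A / R1 = 10.99/10.7 = 1.027 mA.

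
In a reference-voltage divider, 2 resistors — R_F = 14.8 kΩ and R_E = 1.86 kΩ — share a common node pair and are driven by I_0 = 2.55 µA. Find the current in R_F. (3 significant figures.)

Two-branch current divider: I_k = I_0 · R_other/(R_1 + R_2).
So I = 2.55 × 1.86/16.66 = 0.2847 µA.

I ≈ 0.285 µA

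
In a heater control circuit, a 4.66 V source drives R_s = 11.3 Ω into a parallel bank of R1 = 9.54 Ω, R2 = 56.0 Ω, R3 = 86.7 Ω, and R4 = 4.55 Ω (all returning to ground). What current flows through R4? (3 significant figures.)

I ≈ 0.205 A

Parallel bank: R_p = 1/(1/9.54 + 1/56.0 + 1/86.7 + 1/4.55) = 2.825 Ω.
Node voltage V_A = V_supply · R_p/(R_s + R_p) = 4.66 × 0.2000 = 0.9320 V.
Branch current I = V_A/R4 = 0.9320/4.55 = 0.2048 A.
(Equivalently: I_total = 0.3299 A, then current-divider fraction G_k/ΣG = 0.6209.)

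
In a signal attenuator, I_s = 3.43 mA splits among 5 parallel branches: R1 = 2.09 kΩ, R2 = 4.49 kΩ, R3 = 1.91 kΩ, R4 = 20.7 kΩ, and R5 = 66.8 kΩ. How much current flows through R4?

ΣG = 1/2.09 + 1/4.49 + 1/1.91 + 1/20.7 + 1/66.8 = 1.288.
R4 takes the fraction G_k/ΣG = 0.04831/1.288 = 0.03751, so I = 3.43 × 0.03751 = 0.1286 mA.

I ≈ 0.129 mA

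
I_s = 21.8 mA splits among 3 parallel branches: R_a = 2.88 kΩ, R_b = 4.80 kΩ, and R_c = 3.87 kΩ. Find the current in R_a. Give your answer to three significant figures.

I ≈ 9.30 mA

Conductances: ΣG = 1/2.88 + 1/4.80 + 1/3.87 = 0.8140 (1/kΩ).
By the current-divider rule, I = I_s · G_k/ΣG = 21.8 × 0.4266 = 9.300 mA.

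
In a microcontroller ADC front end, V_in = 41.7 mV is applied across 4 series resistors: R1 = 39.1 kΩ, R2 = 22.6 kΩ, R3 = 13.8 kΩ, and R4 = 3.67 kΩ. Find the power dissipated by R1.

The common current is I = 41.7/79.17 = 0.5267 µA.
V(R1) = I·R = 20.59 mV; P = V·I = 20.59 × 0.5267 = 10.85 nW.

P ≈ 10.8 nW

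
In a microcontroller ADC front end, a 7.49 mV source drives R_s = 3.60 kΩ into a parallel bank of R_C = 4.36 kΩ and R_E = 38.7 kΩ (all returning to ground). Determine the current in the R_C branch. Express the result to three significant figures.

I ≈ 0.895 µA

Combine the parallel branches: R_p = (1/4.36 + 1/38.7)⁻¹ = 3.919 kΩ.
V_A = 7.49 × 3.919/7.519 = 3.904 mV.
I(R_C) = V_A / R_C = 3.904/4.36 = 0.8953 µA.
(Equivalently: I_total = 0.9962 µA, then current-divider fraction G_k/ΣG = 0.8987.)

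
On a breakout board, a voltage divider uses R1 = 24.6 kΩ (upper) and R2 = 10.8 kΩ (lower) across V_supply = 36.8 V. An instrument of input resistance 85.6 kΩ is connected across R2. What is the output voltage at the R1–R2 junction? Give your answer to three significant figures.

V_out ≈ 10.3 V

First combine the lower leg with the load: R2 ‖ R_L = 9.590 kΩ.
Then V_out = V_supply · R2'/(R1 + R2') = 36.8 × 9.590/34.19 = 10.32 V.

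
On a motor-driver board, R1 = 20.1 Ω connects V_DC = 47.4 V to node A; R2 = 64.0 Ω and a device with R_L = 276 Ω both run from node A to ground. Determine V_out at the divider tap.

The load sits in parallel with R2, giving an effective lower resistance R2' = R2·R_L/(R2+R_L) = 51.95 Ω.
Now apply the divider: V_out = 47.4 × 0.7210 = 34.18 V.
(Unloaded it would be 36.1 V; the load pulls it down.)

V_out ≈ 34.2 V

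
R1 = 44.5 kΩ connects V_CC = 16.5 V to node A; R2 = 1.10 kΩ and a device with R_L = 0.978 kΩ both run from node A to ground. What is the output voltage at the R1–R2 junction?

First combine the lower leg with the load: R2 ‖ R_L = 0.5177 kΩ.
Voltage divider with the loaded lower leg: V_out = 16.5 × 0.5177/(44.5 + 0.5177) = 16.5 × 0.01150 = 0.1898 V.
(Unloaded it would be 0.398 V; the load pulls it down.)

V_out ≈ 0.190 V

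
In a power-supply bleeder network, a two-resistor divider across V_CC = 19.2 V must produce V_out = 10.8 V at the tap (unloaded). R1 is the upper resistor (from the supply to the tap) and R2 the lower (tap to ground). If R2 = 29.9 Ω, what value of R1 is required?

The divider ratio is R2/(R1+R2) = 10.8/19.2 = 0.5625.
R1 = R2·(1/k − 1) = 29.9 × 0.7778 = 23.26 Ω.

R1 ≈ 23.3 Ω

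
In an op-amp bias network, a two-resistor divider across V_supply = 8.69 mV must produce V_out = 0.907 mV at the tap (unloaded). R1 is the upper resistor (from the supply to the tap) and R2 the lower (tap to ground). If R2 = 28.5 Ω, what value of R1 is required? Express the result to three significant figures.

R1 ≈ 245 Ω

The divider ratio is R2/(R1+R2) = 0.907/8.69 = 0.1044.
R1 = R2·(1/k − 1) = 28.5 × 8.581 = 244.6 Ω.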